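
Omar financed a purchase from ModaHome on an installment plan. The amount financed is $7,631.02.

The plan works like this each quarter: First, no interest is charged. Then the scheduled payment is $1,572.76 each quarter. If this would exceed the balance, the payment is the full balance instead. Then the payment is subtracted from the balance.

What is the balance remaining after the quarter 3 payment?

$2,912.74

# | Opening | Payment | End bal
1 | $7,631.02 | $1,572.76 | $6,058.26
2 | $6,058.26 | $1,572.76 | $4,485.50
3 | $4,485.50 | $1,572.76 | $2,912.74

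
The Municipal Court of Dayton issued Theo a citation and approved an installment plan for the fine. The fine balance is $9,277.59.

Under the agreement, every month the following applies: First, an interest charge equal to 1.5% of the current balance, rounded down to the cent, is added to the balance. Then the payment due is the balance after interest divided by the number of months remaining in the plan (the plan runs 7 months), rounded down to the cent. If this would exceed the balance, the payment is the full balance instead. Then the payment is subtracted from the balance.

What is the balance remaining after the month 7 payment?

$0.00

Month 1: opening $9,277.59; interest $139.16 → $9,416.75; payment $1,345.25; balance $8,071.50
Month 2: opening $8,071.50; interest $121.07 → $8,192.57; payment $1,365.42; balance $6,827.15
Month 3: opening $6,827.15; interest $102.40 → $6,929.55; payment $1,385.91; balance $5,543.64
Month 4: opening $5,543.64; interest $83.15 → $5,626.79; payment $1,406.69; balance $4,220.10
Month 5: opening $4,220.10; interest $63.30 → $4,283.40; payment $1,427.80; balance $2,855.60
Month 6: opening $2,855.60; interest $42.83 → $2,898.43; payment $1,449.21; balance $1,449.22
Month 7: opening $1,449.22; interest $21.73 → $1,470.95; payment $1,470.95; balance $0.00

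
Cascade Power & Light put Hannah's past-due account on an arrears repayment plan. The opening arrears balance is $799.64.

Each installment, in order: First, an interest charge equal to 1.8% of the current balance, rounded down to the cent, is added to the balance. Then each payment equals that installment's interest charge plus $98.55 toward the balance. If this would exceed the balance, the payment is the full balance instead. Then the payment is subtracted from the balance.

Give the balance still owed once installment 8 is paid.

# | Opening | Interest | Payment | End bal
1 | $799.64 | $14.39 | $112.94 | $701.09
2 | $701.09 | $12.61 | $111.16 | $602.54
3 | $602.54 | $10.84 | $109.39 | $503.99
4 | $503.99 | $9.07 | $107.62 | $405.44
5 | $405.44 | $7.29 | $105.84 | $306.89
6 | $306.89 | $5.52 | $104.07 | $208.34
7 | $208.34 | $3.75 | $102.30 | $109.79
8 | $109.79 | $1.97 | $100.52 | $11.24

$11.24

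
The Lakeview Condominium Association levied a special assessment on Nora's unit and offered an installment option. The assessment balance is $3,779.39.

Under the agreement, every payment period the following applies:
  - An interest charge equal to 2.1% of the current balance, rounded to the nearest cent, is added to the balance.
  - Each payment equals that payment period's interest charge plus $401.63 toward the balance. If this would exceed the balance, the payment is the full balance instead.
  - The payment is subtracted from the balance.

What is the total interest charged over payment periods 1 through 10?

# | Opening | Interest | Payment | End bal
1 | $3,779.39 | $79.37 | $481.00 | $3,377.76
2 | $3,377.76 | $70.93 | $472.56 | $2,976.13
3 | $2,976.13 | $62.50 | $464.13 | $2,574.50
4 | $2,574.50 | $54.06 | $455.69 | $2,172.87
5 | $2,172.87 | $45.63 | $447.26 | $1,771.24
6 | $1,771.24 | $37.20 | $438.83 | $1,369.61
7 | $1,369.61 | $28.76 | $430.39 | $967.98
8 | $967.98 | $20.33 | $421.96 | $566.35
9 | $566.35 | $11.89 | $413.52 | $164.72
10 | $164.72 | $3.46 | $168.18 | $0.00
Total interest: $79.37 + $70.93 + $62.50 + $54.06 + $45.63 + $37.20 + $28.76 + $20.33 + $11.89 + $3.46 = $414.13

$414.13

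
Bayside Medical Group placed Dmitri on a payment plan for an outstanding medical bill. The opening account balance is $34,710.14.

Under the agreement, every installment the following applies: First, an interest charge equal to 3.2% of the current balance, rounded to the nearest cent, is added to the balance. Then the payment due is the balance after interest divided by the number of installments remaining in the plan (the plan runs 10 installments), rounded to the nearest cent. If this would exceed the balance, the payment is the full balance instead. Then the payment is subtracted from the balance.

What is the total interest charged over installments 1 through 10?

# | Opening | Interest | Payment | End bal
1 | $34,710.14 | $1,110.72 | $3,582.09 | $32,238.77
2 | $32,238.77 | $1,031.64 | $3,696.71 | $29,573.70
3 | $29,573.70 | $946.36 | $3,815.01 | $26,705.05
4 | $26,705.05 | $854.56 | $3,937.09 | $23,622.52
5 | $23,622.52 | $755.92 | $4,063.07 | $20,315.37
6 | $20,315.37 | $650.09 | $4,193.09 | $16,772.37
7 | $16,772.37 | $536.72 | $4,327.27 | $12,981.82
8 | $12,981.82 | $415.42 | $4,465.75 | $8,931.49
9 | $8,931.49 | $285.81 | $4,608.65 | $4,608.65
10 | $4,608.65 | $147.48 | $4,756.13 | $0.00
Total interest: $1,110.72 + $1,031.64 + $946.36 + $854.56 + $755.92 + $650.09 + $536.72 + $415.42 + $285.81 + $147.48 = $6,734.72

$6,734.72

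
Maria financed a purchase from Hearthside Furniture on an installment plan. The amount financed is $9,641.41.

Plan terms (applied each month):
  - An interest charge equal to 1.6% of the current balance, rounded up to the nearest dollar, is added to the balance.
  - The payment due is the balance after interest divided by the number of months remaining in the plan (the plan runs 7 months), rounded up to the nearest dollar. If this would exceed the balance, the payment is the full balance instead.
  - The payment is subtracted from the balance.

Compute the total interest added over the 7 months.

# | Opening | Interest | Payment | End bal
1 | $9,641.41 | $155.00 | $1,400.00 | $8,396.41
2 | $8,396.41 | $135.00 | $1,422.00 | $7,109.41
3 | $7,109.41 | $114.00 | $1,445.00 | $5,778.41
4 | $5,778.41 | $93.00 | $1,468.00 | $4,403.41
5 | $4,403.41 | $71.00 | $1,492.00 | $2,982.41
6 | $2,982.41 | $48.00 | $1,516.00 | $1,514.41
7 | $1,514.41 | $25.00 | $1,539.41 | $0.00
Total interest: $155.00 + $135.00 + $114.00 + $93.00 + $71.00 + $48.00 + $25.00 = $641.00

$641.00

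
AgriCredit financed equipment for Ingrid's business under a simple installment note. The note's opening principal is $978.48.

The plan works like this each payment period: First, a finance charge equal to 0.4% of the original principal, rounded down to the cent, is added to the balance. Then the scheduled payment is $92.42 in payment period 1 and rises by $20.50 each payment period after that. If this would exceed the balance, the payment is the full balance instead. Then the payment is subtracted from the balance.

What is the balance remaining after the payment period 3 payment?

Payment period 1: opening $978.48; interest $3.91 → $982.39; payment $92.42; balance $889.97
Payment period 2: opening $889.97; interest $3.91 → $893.88; payment $112.92; balance $780.96
Payment period 3: opening $780.96; interest $3.91 → $784.87; payment $133.42; balance $651.45

$651.45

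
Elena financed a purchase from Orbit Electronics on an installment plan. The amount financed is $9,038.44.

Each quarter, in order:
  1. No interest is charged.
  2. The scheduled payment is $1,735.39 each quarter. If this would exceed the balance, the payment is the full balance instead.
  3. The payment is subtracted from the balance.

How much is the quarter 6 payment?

$361.49

# | Opening | Payment | End bal
1 | $9,038.44 | $1,735.39 | $7,303.05
2 | $7,303.05 | $1,735.39 | $5,567.66
3 | $5,567.66 | $1,735.39 | $3,832.27
4 | $3,832.27 | $1,735.39 | $2,096.88
5 | $2,096.88 | $1,735.39 | $361.49
6 | $361.49 | $361.49 | $0.00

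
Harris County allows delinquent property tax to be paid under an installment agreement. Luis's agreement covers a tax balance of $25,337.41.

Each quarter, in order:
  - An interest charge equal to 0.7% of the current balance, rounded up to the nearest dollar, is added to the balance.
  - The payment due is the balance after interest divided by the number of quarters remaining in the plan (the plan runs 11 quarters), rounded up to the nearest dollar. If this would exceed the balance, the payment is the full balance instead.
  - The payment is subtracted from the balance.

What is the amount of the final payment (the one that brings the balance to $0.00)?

Quarter 1: $25,337.41 +$178.00 interest = $25,515.41; pay $2,320.00 → $23,195.41
Quarter 2: $23,195.41 +$163.00 interest = $23,358.41; pay $2,336.00 → $21,022.41
Quarter 3: $21,022.41 +$148.00 interest = $21,170.41; pay $2,353.00 → $18,817.41
Quarter 4: $18,817.41 +$132.00 interest = $18,949.41; pay $2,369.00 → $16,580.41
Quarter 5: $16,580.41 +$117.00 interest = $16,697.41; pay $2,386.00 → $14,311.41
Quarter 6: $14,311.41 +$101.00 interest = $14,412.41; pay $2,403.00 → $12,009.41
Quarter 7: $12,009.41 +$85.00 interest = $12,094.41; pay $2,419.00 → $9,675.41
Quarter 8: $9,675.41 +$68.00 interest = $9,743.41; pay $2,436.00 → $7,307.41
Quarter 9: $7,307.41 +$52.00 interest = $7,359.41; pay $2,454.00 → $4,905.41
Quarter 10: $4,905.41 +$35.00 interest = $4,940.41; pay $2,471.00 → $2,469.41
Quarter 11: $2,469.41 +$18.00 interest = $2,487.41; pay $2,487.41 → $0.00

$2,487.41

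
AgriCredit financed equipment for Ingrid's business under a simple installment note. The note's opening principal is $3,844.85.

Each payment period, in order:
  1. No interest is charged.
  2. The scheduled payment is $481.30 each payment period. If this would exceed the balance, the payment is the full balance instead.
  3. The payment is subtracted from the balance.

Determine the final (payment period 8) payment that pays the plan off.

$475.75

Payment period 1: opening $3,844.85; payment $481.30; balance $3,363.55
Payment period 2: opening $3,363.55; payment $481.30; balance $2,882.25
Payment period 3: opening $2,882.25; payment $481.30; balance $2,400.95
Payment period 4: opening $2,400.95; payment $481.30; balance $1,919.65
Payment period 5: opening $1,919.65; payment $481.30; balance $1,438.35
Payment period 6: opening $1,438.35; payment $481.30; balance $957.05
Payment period 7: opening $957.05; payment $481.30; balance $475.75
Payment period 8: opening $475.75; payment $475.75; balance $0.00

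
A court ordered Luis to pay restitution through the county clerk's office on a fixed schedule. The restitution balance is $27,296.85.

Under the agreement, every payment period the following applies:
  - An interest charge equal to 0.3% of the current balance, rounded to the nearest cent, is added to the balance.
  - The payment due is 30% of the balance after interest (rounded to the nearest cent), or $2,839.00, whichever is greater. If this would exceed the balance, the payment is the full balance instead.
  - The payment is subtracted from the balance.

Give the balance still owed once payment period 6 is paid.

# | Opening | Interest | Payment | End bal
1 | $27,296.85 | $81.89 | $8,213.62 | $19,165.12
2 | $19,165.12 | $57.50 | $5,766.79 | $13,455.83
3 | $13,455.83 | $40.37 | $4,048.86 | $9,447.34
4 | $9,447.34 | $28.34 | $2,842.70 | $6,632.98
5 | $6,632.98 | $19.90 | $2,839.00 | $3,813.88
6 | $3,813.88 | $11.44 | $2,839.00 | $986.32

$986.32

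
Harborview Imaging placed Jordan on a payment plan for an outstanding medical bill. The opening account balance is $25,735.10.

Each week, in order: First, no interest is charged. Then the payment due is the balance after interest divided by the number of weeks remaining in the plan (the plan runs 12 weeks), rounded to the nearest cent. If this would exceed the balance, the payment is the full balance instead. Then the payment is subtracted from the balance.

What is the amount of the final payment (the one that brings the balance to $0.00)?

$2,144.59

# | Opening | Payment | End bal
1 | $25,735.10 | $2,144.59 | $23,590.51
2 | $23,590.51 | $2,144.59 | $21,445.92
3 | $21,445.92 | $2,144.59 | $19,301.33
4 | $19,301.33 | $2,144.59 | $17,156.74
5 | $17,156.74 | $2,144.59 | $15,012.15
6 | $15,012.15 | $2,144.59 | $12,867.56
7 | $12,867.56 | $2,144.59 | $10,722.97
8 | $10,722.97 | $2,144.59 | $8,578.38
9 | $8,578.38 | $2,144.60 | $6,433.78
10 | $6,433.78 | $2,144.59 | $4,289.19
11 | $4,289.19 | $2,144.60 | $2,144.59
12 | $2,144.59 | $2,144.59 | $0.00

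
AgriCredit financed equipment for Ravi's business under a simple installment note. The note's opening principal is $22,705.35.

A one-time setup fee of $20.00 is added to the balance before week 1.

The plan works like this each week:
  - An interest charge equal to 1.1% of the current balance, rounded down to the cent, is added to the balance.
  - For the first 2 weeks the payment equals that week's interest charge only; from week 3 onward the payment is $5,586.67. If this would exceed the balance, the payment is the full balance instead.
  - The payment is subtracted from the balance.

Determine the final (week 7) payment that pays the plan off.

$1,035.01

Week 1: opening $22,725.35; interest $249.97 → $22,975.32; payment $249.97; balance $22,725.35
Week 2: opening $22,725.35; interest $249.97 → $22,975.32; payment $249.97; balance $22,725.35
Week 3: opening $22,725.35; interest $249.97 → $22,975.32; payment $5,586.67; balance $17,388.65
Week 4: opening $17,388.65; interest $191.27 → $17,579.92; payment $5,586.67; balance $11,993.25
Week 5: opening $11,993.25; interest $131.92 → $12,125.17; payment $5,586.67; balance $6,538.50
Week 6: opening $6,538.50; interest $71.92 → $6,610.42; payment $5,586.67; balance $1,023.75
Week 7: opening $1,023.75; interest $11.26 → $1,035.01; payment $1,035.01; balance $0.00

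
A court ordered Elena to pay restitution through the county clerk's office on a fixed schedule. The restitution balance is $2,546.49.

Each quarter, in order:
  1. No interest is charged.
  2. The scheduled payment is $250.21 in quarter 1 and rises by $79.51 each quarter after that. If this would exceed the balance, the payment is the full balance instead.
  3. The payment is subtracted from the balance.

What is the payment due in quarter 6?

$500.34

# | Opening | Payment | End bal
1 | $2,546.49 | $250.21 | $2,296.28
2 | $2,296.28 | $329.72 | $1,966.56
3 | $1,966.56 | $409.23 | $1,557.33
4 | $1,557.33 | $488.74 | $1,068.59
5 | $1,068.59 | $568.25 | $500.34
6 | $500.34 | $500.34 | $0.00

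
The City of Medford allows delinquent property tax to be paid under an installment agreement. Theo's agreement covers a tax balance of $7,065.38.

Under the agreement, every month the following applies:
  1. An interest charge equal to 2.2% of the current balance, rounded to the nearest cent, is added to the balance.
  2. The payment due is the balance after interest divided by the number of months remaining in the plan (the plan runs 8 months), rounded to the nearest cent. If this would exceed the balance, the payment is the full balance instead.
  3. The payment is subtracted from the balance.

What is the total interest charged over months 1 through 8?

Month 1: $7,065.38 +$155.44 interest = $7,220.82; pay $902.60 → $6,318.22
Month 2: $6,318.22 +$139.00 interest = $6,457.22; pay $922.46 → $5,534.76
Month 3: $5,534.76 +$121.76 interest = $5,656.52; pay $942.75 → $4,713.77
Month 4: $4,713.77 +$103.70 interest = $4,817.47; pay $963.49 → $3,853.98
Month 5: $3,853.98 +$84.79 interest = $3,938.77; pay $984.69 → $2,954.08
Month 6: $2,954.08 +$64.99 interest = $3,019.07; pay $1,006.36 → $2,012.71
Month 7: $2,012.71 +$44.28 interest = $2,056.99; pay $1,028.50 → $1,028.49
Month 8: $1,028.49 +$22.63 interest = $1,051.12; pay $1,051.12 → $0.00
Total interest: $155.44 + $139.00 + $121.76 + $103.70 + $84.79 + $64.99 + $44.28 + $22.63 = $736.59

$736.59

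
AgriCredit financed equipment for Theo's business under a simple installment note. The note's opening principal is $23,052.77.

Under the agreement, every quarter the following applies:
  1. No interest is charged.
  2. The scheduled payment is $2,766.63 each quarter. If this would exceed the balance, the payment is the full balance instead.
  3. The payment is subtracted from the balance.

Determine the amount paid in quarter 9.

Quarter 1: $23,052.77 − $2,766.63 → $20,286.14
Quarter 2: $20,286.14 − $2,766.63 → $17,519.51
Quarter 3: $17,519.51 − $2,766.63 → $14,752.88
Quarter 4: $14,752.88 − $2,766.63 → $11,986.25
Quarter 5: $11,986.25 − $2,766.63 → $9,219.62
Quarter 6: $9,219.62 − $2,766.63 → $6,452.99
Quarter 7: $6,452.99 − $2,766.63 → $3,686.36
Quarter 8: $3,686.36 − $2,766.63 → $919.73
Quarter 9: $919.73 − $919.73 → $0.00

$919.73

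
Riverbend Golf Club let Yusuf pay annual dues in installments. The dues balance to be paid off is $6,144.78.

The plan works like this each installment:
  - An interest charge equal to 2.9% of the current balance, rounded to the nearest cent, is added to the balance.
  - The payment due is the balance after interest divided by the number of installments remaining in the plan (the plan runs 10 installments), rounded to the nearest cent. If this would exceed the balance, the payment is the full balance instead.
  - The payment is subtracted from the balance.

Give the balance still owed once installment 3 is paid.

$4,686.53

Installment 1: opening $6,144.78; interest $178.20 → $6,322.98; payment $632.30; balance $5,690.68
Installment 2: opening $5,690.68; interest $165.03 → $5,855.71; payment $650.63; balance $5,205.08
Installment 3: opening $5,205.08; interest $150.95 → $5,356.03; payment $669.50; balance $4,686.53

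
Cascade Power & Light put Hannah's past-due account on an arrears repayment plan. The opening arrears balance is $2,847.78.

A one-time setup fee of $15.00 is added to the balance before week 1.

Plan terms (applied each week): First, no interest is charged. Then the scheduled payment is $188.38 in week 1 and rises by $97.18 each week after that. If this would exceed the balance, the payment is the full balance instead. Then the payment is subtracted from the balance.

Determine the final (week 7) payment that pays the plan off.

$274.80

Week 1: opening $2,862.78; payment $188.38; balance $2,674.40
Week 2: opening $2,674.40; payment $285.56; balance $2,388.84
Week 3: opening $2,388.84; payment $382.74; balance $2,006.10
Week 4: opening $2,006.10; payment $479.92; balance $1,526.18
Week 5: opening $1,526.18; payment $577.10; balance $949.08
Week 6: opening $949.08; payment $674.28; balance $274.80
Week 7: opening $274.80; payment $274.80; balance $0.00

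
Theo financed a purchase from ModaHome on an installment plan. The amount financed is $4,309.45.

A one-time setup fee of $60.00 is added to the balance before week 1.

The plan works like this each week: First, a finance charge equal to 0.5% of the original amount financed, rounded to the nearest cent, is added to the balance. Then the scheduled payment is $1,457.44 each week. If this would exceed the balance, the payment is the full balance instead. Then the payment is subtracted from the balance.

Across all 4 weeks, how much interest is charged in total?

Week 1: opening $4,369.45; interest $21.55 → $4,391.00; payment $1,457.44; balance $2,933.56
Week 2: opening $2,933.56; interest $21.55 → $2,955.11; payment $1,457.44; balance $1,497.67
Week 3: opening $1,497.67; interest $21.55 → $1,519.22; payment $1,457.44; balance $61.78
Week 4: opening $61.78; interest $21.55 → $83.33; payment $83.33; balance $0.00
Total interest: $21.55 + $21.55 + $21.55 + $21.55 = $86.20

$86.20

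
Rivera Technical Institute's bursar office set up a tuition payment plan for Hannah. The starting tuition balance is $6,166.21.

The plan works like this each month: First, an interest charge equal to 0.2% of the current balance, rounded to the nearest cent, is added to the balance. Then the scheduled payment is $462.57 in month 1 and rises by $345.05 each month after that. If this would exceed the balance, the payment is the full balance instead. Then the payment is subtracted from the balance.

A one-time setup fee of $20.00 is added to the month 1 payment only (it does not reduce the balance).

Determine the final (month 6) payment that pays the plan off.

Month 1: opening $6,166.21; interest $12.33 → $6,178.54; payment $462.57 (+ $20.00 fee); balance $5,715.97
Month 2: opening $5,715.97; interest $11.43 → $5,727.40; payment $807.62; balance $4,919.78
Month 3: opening $4,919.78; interest $9.84 → $4,929.62; payment $1,152.67; balance $3,776.95
Month 4: opening $3,776.95; interest $7.55 → $3,784.50; payment $1,497.72; balance $2,286.78
Month 5: opening $2,286.78; interest $4.57 → $2,291.35; payment $1,842.77; balance $448.58
Month 6: opening $448.58; interest $0.90 → $449.48; payment $449.48; balance $0.00

$449.48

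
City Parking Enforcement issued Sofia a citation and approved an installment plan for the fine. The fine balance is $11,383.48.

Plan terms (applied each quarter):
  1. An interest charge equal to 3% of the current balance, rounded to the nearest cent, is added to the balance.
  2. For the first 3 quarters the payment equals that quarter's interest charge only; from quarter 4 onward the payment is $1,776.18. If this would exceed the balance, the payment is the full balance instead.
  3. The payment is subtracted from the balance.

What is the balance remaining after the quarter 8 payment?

Quarter 1: opening $11,383.48; interest $341.50 → $11,724.98; payment $341.50; balance $11,383.48
Quarter 2: opening $11,383.48; interest $341.50 → $11,724.98; payment $341.50; balance $11,383.48
Quarter 3: opening $11,383.48; interest $341.50 → $11,724.98; payment $341.50; balance $11,383.48
Quarter 4: opening $11,383.48; interest $341.50 → $11,724.98; payment $1,776.18; balance $9,948.80
Quarter 5: opening $9,948.80; interest $298.46 → $10,247.26; payment $1,776.18; balance $8,471.08
Quarter 6: opening $8,471.08; interest $254.13 → $8,725.21; payment $1,776.18; balance $6,949.03
Quarter 7: opening $6,949.03; interest $208.47 → $7,157.50; payment $1,776.18; balance $5,381.32
Quarter 8: opening $5,381.32; interest $161.44 → $5,542.76; payment $1,776.18; balance $3,766.58

$3,766.58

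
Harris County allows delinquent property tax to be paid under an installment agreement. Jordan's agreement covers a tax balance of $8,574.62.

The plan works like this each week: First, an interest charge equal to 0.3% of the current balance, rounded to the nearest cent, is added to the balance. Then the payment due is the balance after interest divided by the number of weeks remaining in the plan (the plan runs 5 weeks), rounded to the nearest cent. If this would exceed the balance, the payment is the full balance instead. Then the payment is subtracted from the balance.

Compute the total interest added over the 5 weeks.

$77.48

# | Opening | Interest | Payment | End bal
1 | $8,574.62 | $25.72 | $1,720.07 | $6,880.27
2 | $6,880.27 | $20.64 | $1,725.23 | $5,175.68
3 | $5,175.68 | $15.53 | $1,730.40 | $3,460.81
4 | $3,460.81 | $10.38 | $1,735.60 | $1,735.59
5 | $1,735.59 | $5.21 | $1,740.80 | $0.00
Total interest: $25.72 + $20.64 + $15.53 + $10.38 + $5.21 = $77.48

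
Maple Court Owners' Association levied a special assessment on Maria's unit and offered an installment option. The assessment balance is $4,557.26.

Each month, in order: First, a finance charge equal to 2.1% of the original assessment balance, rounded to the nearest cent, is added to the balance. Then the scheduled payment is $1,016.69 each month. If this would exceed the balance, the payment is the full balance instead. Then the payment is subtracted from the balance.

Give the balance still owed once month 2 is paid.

$2,715.28

Month 1: $4,557.26 +$95.70 interest = $4,652.96; pay $1,016.69 → $3,636.27
Month 2: $3,636.27 +$95.70 interest = $3,731.97; pay $1,016.69 → $2,715.28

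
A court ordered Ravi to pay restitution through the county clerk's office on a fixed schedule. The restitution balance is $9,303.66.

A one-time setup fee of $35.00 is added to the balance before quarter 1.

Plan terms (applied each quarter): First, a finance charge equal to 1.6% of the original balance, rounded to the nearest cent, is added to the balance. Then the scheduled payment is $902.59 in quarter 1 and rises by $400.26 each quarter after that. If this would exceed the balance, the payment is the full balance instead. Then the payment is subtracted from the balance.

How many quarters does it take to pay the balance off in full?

6

Quarter 1: opening $9,338.66; interest $148.86 → $9,487.52; payment $902.59; balance $8,584.93
Quarter 2: opening $8,584.93; interest $148.86 → $8,733.79; payment $1,302.85; balance $7,430.94
Quarter 3: opening $7,430.94; interest $148.86 → $7,579.80; payment $1,703.11; balance $5,876.69
Quarter 4: opening $5,876.69; interest $148.86 → $6,025.55; payment $2,103.37; balance $3,922.18
Quarter 5: opening $3,922.18; interest $148.86 → $4,071.04; payment $2,503.63; balance $1,567.41
Quarter 6: opening $1,567.41; interest $148.86 → $1,716.27; payment $1,716.27; balance $0.00
Balance reaches $0.00 in quarter 6.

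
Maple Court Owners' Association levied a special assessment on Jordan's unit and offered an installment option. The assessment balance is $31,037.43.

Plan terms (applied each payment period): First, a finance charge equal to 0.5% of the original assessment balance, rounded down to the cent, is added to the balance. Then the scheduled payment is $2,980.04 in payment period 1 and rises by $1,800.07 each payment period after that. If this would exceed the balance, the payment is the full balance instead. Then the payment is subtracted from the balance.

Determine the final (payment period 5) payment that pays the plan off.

$9,092.75

Payment period 1: $31,037.43 +$155.18 interest = $31,192.61; pay $2,980.04 → $28,212.57
Payment period 2: $28,212.57 +$155.18 interest = $28,367.75; pay $4,780.11 → $23,587.64
Payment period 3: $23,587.64 +$155.18 interest = $23,742.82; pay $6,580.18 → $17,162.64
Payment period 4: $17,162.64 +$155.18 interest = $17,317.82; pay $8,380.25 → $8,937.57
Payment period 5: $8,937.57 +$155.18 interest = $9,092.75; pay $9,092.75 → $0.00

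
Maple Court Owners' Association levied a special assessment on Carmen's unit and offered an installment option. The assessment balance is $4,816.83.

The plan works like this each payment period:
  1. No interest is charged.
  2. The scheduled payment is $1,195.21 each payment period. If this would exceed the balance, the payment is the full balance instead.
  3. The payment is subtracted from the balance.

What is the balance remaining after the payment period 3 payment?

Payment period 1: opening $4,816.83; payment $1,195.21; balance $3,621.62
Payment period 2: opening $3,621.62; payment $1,195.21; balance $2,426.41
Payment period 3: opening $2,426.41; payment $1,195.21; balance $1,231.20

$1,231.20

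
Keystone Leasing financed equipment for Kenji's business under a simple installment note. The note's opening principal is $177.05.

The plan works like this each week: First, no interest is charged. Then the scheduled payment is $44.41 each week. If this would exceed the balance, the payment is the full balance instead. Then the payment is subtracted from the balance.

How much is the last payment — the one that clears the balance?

$43.82

Week 1: $177.05 − $44.41 → $132.64
Week 2: $132.64 − $44.41 → $88.23
Week 3: $88.23 − $44.41 → $43.82
Week 4: $43.82 − $43.82 → $0.00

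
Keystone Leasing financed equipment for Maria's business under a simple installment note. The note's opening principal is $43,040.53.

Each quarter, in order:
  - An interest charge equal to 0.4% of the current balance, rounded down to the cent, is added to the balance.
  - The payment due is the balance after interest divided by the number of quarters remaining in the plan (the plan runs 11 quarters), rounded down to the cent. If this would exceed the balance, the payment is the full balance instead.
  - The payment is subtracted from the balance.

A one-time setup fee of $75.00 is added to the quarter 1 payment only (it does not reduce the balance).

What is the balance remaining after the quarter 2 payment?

# | Opening | Interest | Payment | Fee | End bal
1 | $43,040.53 | $172.16 | $3,928.42 | $75.00 | $39,284.27
2 | $39,284.27 | $157.13 | $3,944.14 | — | $35,497.26

$35,497.26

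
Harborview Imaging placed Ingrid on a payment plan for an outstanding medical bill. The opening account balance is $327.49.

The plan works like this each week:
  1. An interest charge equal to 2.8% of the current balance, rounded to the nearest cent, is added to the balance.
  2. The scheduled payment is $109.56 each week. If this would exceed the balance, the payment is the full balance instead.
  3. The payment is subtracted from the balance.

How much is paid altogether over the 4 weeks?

$346.99

Week 1: $327.49 +$9.17 interest = $336.66; pay $109.56 → $227.10
Week 2: $227.10 +$6.36 interest = $233.46; pay $109.56 → $123.90
Week 3: $123.90 +$3.47 interest = $127.37; pay $109.56 → $17.81
Week 4: $17.81 +$0.50 interest = $18.31; pay $18.31 → $0.00
Total paid: $346.99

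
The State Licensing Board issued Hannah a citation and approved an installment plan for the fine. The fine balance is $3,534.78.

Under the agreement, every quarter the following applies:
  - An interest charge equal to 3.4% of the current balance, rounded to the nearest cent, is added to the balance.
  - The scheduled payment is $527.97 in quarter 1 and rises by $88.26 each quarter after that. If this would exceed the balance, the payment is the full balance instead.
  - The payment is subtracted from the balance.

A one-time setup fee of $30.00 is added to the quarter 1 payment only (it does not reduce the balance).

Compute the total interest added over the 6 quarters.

$441.88

# | Opening | Interest | Payment | Fee | End bal
1 | $3,534.78 | $120.18 | $527.97 | $30.00 | $3,126.99
2 | $3,126.99 | $106.32 | $616.23 | — | $2,617.08
3 | $2,617.08 | $88.98 | $704.49 | — | $2,001.57
4 | $2,001.57 | $68.05 | $792.75 | — | $1,276.87
5 | $1,276.87 | $43.41 | $881.01 | — | $439.27
6 | $439.27 | $14.94 | $454.21 | — | $0.00
Total interest: $120.18 + $106.32 + $88.98 + $68.05 + $43.41 + $14.94 = $441.88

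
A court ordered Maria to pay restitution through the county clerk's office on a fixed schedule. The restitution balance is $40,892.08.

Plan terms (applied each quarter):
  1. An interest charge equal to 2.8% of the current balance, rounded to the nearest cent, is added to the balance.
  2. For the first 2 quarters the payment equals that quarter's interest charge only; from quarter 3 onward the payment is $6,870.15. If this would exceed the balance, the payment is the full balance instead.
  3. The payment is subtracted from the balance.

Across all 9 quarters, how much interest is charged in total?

Quarter 1: $40,892.08 +$1,144.98 interest = $42,037.06; pay $1,144.98 → $40,892.08
Quarter 2: $40,892.08 +$1,144.98 interest = $42,037.06; pay $1,144.98 → $40,892.08
Quarter 3: $40,892.08 +$1,144.98 interest = $42,037.06; pay $6,870.15 → $35,166.91
Quarter 4: $35,166.91 +$984.67 interest = $36,151.58; pay $6,870.15 → $29,281.43
Quarter 5: $29,281.43 +$819.88 interest = $30,101.31; pay $6,870.15 → $23,231.16
Quarter 6: $23,231.16 +$650.47 interest = $23,881.63; pay $6,870.15 → $17,011.48
Quarter 7: $17,011.48 +$476.32 interest = $17,487.80; pay $6,870.15 → $10,617.65
Quarter 8: $10,617.65 +$297.29 interest = $10,914.94; pay $6,870.15 → $4,044.79
Quarter 9: $4,044.79 +$113.25 interest = $4,158.04; pay $4,158.04 → $0.00
Total interest: $1,144.98 + $1,144.98 + $1,144.98 + $984.67 + $819.88 + $650.47 + $476.32 + $297.29 + $113.25 = $6,776.82

$6,776.82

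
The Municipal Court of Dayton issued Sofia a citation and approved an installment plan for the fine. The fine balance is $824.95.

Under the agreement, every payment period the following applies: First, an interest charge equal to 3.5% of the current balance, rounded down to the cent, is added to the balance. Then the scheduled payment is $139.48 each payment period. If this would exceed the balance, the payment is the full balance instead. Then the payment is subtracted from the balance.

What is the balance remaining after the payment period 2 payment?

# | Opening | Interest | Payment | End bal
1 | $824.95 | $28.87 | $139.48 | $714.34
2 | $714.34 | $25.00 | $139.48 | $599.86

$599.86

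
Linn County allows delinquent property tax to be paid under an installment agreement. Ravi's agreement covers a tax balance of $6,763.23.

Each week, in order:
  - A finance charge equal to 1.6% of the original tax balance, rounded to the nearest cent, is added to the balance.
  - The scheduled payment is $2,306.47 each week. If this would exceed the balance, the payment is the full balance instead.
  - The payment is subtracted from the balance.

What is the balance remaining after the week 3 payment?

$168.45

Week 1: opening $6,763.23; interest $108.21 → $6,871.44; payment $2,306.47; balance $4,564.97
Week 2: opening $4,564.97; interest $108.21 → $4,673.18; payment $2,306.47; balance $2,366.71
Week 3: opening $2,366.71; interest $108.21 → $2,474.92; payment $2,306.47; balance $168.45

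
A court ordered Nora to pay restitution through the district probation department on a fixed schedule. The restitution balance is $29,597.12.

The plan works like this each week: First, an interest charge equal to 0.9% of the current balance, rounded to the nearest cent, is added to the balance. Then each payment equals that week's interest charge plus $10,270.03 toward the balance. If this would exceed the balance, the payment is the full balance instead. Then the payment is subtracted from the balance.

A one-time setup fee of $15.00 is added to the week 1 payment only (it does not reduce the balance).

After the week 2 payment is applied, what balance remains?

Week 1: $29,597.12 +$266.37 interest = $29,863.49; pay $10,536.40 (+ $15.00 fee) → $19,327.09
Week 2: $19,327.09 +$173.94 interest = $19,501.03; pay $10,443.97 → $9,057.06

$9,057.06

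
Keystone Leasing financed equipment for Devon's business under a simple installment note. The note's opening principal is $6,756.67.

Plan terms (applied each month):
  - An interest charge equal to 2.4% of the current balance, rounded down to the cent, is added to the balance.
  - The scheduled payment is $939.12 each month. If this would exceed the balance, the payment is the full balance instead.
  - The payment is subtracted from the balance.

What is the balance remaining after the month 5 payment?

Month 1: opening $6,756.67; interest $162.16 → $6,918.83; payment $939.12; balance $5,979.71
Month 2: opening $5,979.71; interest $143.51 → $6,123.22; payment $939.12; balance $5,184.10
Month 3: opening $5,184.10; interest $124.41 → $5,308.51; payment $939.12; balance $4,369.39
Month 4: opening $4,369.39; interest $104.86 → $4,474.25; payment $939.12; balance $3,535.13
Month 5: opening $3,535.13; interest $84.84 → $3,619.97; payment $939.12; balance $2,680.85

$2,680.85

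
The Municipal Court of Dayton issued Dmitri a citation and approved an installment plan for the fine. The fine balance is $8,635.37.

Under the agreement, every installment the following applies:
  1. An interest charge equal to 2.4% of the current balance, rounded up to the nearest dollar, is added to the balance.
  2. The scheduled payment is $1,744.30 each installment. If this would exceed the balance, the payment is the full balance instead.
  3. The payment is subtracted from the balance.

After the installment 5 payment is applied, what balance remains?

$574.87

Installment 1: $8,635.37 +$208.00 interest = $8,843.37; pay $1,744.30 → $7,099.07
Installment 2: $7,099.07 +$171.00 interest = $7,270.07; pay $1,744.30 → $5,525.77
Installment 3: $5,525.77 +$133.00 interest = $5,658.77; pay $1,744.30 → $3,914.47
Installment 4: $3,914.47 +$94.00 interest = $4,008.47; pay $1,744.30 → $2,264.17
Installment 5: $2,264.17 +$55.00 interest = $2,319.17; pay $1,744.30 → $574.87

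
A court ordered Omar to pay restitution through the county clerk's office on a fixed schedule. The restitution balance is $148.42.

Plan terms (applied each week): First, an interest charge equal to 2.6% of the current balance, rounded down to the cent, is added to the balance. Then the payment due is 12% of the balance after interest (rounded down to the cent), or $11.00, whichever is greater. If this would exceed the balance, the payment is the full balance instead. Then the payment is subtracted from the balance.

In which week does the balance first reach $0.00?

15

Week 1: $148.42 +$3.85 interest = $152.27; pay $18.27 → $134.00
Week 2: $134.00 +$3.48 interest = $137.48; pay $16.49 → $120.99
Week 3: $120.99 +$3.14 interest = $124.13; pay $14.89 → $109.24
Week 4: $109.24 +$2.84 interest = $112.08; pay $13.44 → $98.64
Week 5: $98.64 +$2.56 interest = $101.20; pay $12.14 → $89.06
Week 6: $89.06 +$2.31 interest = $91.37; pay $11.00 → $80.37
Week 7: $80.37 +$2.08 interest = $82.45; pay $11.00 → $71.45
Week 8: $71.45 +$1.85 interest = $73.30; pay $11.00 → $62.30
Week 9: $62.30 +$1.61 interest = $63.91; pay $11.00 → $52.91
Week 10: $52.91 +$1.37 interest = $54.28; pay $11.00 → $43.28
Week 11: $43.28 +$1.12 interest = $44.40; pay $11.00 → $33.40
Week 12: $33.40 +$0.86 interest = $34.26; pay $11.00 → $23.26
Week 13: $23.26 +$0.60 interest = $23.86; pay $11.00 → $12.86
Week 14: $12.86 +$0.33 interest = $13.19; pay $11.00 → $2.19
Week 15: $2.19 +$0.05 interest = $2.24; pay $2.24 → $0.00
Balance reaches $0.00 in week 15.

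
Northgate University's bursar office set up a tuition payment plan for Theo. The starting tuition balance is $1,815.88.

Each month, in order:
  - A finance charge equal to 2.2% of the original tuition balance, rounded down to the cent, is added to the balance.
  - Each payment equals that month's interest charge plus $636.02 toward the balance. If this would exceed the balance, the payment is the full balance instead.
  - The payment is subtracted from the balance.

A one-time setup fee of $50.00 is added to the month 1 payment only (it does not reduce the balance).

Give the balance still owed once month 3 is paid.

Month 1: opening $1,815.88; interest $39.94 → $1,855.82; payment $675.96 (+ $50.00 fee); balance $1,179.86
Month 2: opening $1,179.86; interest $39.94 → $1,219.80; payment $675.96; balance $543.84
Month 3: opening $543.84; interest $39.94 → $583.78; payment $583.78; balance $0.00

$0.00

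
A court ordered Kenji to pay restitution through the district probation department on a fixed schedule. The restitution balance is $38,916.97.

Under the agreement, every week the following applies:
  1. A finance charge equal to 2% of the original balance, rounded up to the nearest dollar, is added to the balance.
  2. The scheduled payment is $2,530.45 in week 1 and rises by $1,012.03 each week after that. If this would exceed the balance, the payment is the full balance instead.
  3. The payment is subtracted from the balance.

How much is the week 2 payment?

# | Opening | Interest | Payment | End bal
1 | $38,916.97 | $779.00 | $2,530.45 | $37,165.52
2 | $37,165.52 | $779.00 | $3,542.48 | $34,402.04

$3,542.48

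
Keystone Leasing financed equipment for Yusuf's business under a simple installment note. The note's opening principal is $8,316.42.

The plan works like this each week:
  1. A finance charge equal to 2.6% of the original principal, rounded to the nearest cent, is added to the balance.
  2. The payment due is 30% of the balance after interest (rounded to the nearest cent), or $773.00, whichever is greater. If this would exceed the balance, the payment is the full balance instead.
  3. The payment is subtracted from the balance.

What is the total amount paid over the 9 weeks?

Week 1: $8,316.42 +$216.23 interest = $8,532.65; pay $2,559.80 → $5,972.85
Week 2: $5,972.85 +$216.23 interest = $6,189.08; pay $1,856.72 → $4,332.36
Week 3: $4,332.36 +$216.23 interest = $4,548.59; pay $1,364.58 → $3,184.01
Week 4: $3,184.01 +$216.23 interest = $3,400.24; pay $1,020.07 → $2,380.17
Week 5: $2,380.17 +$216.23 interest = $2,596.40; pay $778.92 → $1,817.48
Week 6: $1,817.48 +$216.23 interest = $2,033.71; pay $773.00 → $1,260.71
Week 7: $1,260.71 +$216.23 interest = $1,476.94; pay $773.00 → $703.94
Week 8: $703.94 +$216.23 interest = $920.17; pay $773.00 → $147.17
Week 9: $147.17 +$216.23 interest = $363.40; pay $363.40 → $0.00
Total paid: $10,262.49

$10,262.49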